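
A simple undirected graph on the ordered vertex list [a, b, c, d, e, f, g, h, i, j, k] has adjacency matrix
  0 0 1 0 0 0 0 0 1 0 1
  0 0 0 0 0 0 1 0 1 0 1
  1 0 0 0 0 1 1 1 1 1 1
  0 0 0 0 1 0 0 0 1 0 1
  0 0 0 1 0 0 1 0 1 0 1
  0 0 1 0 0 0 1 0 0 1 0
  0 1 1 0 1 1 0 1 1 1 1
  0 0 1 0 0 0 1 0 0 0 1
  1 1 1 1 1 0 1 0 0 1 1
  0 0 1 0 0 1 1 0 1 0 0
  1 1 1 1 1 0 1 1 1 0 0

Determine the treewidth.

A width-3 tree decomposition is:
Bags: B1 = {e, g, i, k}  B2 = {d, e, i, k}  B3 = {c, g, i, k}  B4 = {a, c, i, k}  B5 = {b, g, i, k}  B6 = {c, g, h, k}  B7 = {c, g, i, j}  B8 = {c, f, g, j}
Tree: B1–B2, B1–B3, B3–B4, B1–B5, B3–B6, B3–B7, B7–B8
Every bag has size at most 4, so the width is 4 − 1 = 3 and tw(G) ≤ 3. On the other hand G contains the 4-clique {d, e, i, k}. A clique must lie in a single bag of any decomposition, so no decomposition can have width below 3. Combining the bounds, tw(G) = 3.

3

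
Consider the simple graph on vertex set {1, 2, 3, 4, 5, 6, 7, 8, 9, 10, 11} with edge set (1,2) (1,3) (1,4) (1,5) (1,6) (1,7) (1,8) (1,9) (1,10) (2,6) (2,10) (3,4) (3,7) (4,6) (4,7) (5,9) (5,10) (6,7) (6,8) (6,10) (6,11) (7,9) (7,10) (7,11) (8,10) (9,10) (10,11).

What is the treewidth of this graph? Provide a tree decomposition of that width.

Each bag holds 4 vertices, so the decomposition has width 3, which upper-bounds the treewidth. Conversely, {1, 5, 9, 10} is a clique of size 4, and the vertices of any clique must share a bag in every tree decomposition; so some bag has ≥ 4 vertices and tw(G) ≥ 3. Combining the bounds, tw(G) = 3.

Treewidth 3.
One optimal decomposition is:
Bags: B1 = {1, 6, 7, 10}  B2 = {1, 7, 9, 10}  B3 = {1, 4, 6, 7}  B4 = {1, 2, 6, 10}  B5 = {6, 7, 10, 11}  B6 = {1, 6, 8, 10}  B7 = {1, 3, 4, 7}  B8 = {1, 5, 9, 10}
Tree: B1–B2, B1–B3, B1–B4, B1–B5, B1–B6, B3–B7, B2–B8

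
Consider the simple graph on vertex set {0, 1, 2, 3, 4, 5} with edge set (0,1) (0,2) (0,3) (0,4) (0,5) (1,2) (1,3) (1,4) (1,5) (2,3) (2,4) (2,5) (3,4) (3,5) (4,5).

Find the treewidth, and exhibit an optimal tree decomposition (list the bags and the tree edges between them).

Treewidth 5.
Bags: B1 = {0, 1, 2, 3, 4, 5}
Tree: (single bag)

A single bag containing all 6 vertices is trivially a valid decomposition of width 5. Conversely, {0, 1, 2, 3, 4, 5} is a clique of size 6, and the vertices of any clique must share a bag in every tree decomposition; so some bag has ≥ 6 vertices and tw(G) ≥ 5. Hence tw(G) = 5 exactly.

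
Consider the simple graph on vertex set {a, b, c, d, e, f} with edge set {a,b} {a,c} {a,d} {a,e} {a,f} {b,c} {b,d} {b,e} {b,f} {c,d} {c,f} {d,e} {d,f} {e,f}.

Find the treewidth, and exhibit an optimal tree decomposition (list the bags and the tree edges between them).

Every bag has size at most 5, so the width is 5 − 1 = 4 and tw(G) ≤ 4. On the other hand G contains the 5-clique {a, b, d, e, f}. A clique must lie in a single bag of any decomposition, so no decomposition can have width below 4. The upper and lower bounds meet at 4, so that is the treewidth.

Treewidth 4.
One such decomposition:
Bags: B1 = {a, b, c, d, f}  B2 = {a, b, d, e, f}
Tree: B1–B2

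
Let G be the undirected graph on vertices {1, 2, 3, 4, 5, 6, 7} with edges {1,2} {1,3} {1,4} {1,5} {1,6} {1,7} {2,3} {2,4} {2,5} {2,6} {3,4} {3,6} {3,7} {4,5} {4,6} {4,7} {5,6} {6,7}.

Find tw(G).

A width-4 tree decomposition is:
Bags: B1 = {1, 2, 3, 4, 6}  B2 = {1, 3, 4, 6, 7}  B3 = {1, 2, 4, 5, 6}
Tree: B1–B2, B1–B3
Each bag holds 5 vertices, so the decomposition has width 4, which upper-bounds the treewidth. For the lower bound, the 5 vertices {1, 2, 3, 4, 6} are pairwise adjacent, and any tree decomposition puts a clique entirely inside one bag — forcing width ≥ 4. The upper and lower bounds meet at 4, so that is the treewidth.

4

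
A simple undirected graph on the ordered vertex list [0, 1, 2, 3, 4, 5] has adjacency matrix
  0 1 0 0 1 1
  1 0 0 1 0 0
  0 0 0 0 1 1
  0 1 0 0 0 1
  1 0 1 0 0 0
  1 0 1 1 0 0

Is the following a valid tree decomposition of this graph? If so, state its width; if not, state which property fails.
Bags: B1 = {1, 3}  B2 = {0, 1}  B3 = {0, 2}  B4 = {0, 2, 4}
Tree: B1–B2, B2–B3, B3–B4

No — vertex 5 appears in no bag.

A tree decomposition must satisfy three properties: every vertex lies in some bag; for every edge, both endpoints lie together in some bag; and for every vertex, the bags containing it form a connected subtree. Here vertex 5 appears in no bag, so the decomposition is invalid.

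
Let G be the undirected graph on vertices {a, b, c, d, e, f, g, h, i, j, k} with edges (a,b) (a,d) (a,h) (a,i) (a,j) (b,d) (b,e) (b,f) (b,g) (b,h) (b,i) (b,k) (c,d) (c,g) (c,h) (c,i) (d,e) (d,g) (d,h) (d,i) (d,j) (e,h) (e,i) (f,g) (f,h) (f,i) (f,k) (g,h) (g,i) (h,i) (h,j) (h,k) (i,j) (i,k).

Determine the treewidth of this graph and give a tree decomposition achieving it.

Treewidth 4.
One such decomposition:
Bags: B1 = {b, d, g, h, i}  B2 = {a, b, d, h, i}  B3 = {a, d, h, i, j}  B4 = {b, f, g, h, i}  B5 = {b, f, h, i, k}  B6 = {b, d, e, h, i}  B7 = {c, d, g, h, i}
Tree: B1–B2, B2–B3, B1–B4, B4–B5, B2–B6, B1–B7

The largest bag has 5 vertices, giving width 4; this decomposition certifies tw(G) ≤ 4. On the other hand G contains the 5-clique {a, d, h, i, j}. A clique must lie in a single bag of any decomposition, so no decomposition can have width below 4. Therefore the treewidth is 4.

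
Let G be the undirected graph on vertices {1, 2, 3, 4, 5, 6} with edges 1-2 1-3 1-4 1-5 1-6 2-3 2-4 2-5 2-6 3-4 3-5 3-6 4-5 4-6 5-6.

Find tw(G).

5

A width-5 tree decomposition is:
Bags: B1 = {1, 2, 3, 4, 5, 6}
Tree: (single bag)
A single bag containing all 6 vertices is trivially a valid decomposition of width 5. On the other hand G contains the 6-clique {1, 2, 3, 4, 5, 6}. A clique must lie in a single bag of any decomposition, so no decomposition can have width below 5. Therefore the treewidth is 5.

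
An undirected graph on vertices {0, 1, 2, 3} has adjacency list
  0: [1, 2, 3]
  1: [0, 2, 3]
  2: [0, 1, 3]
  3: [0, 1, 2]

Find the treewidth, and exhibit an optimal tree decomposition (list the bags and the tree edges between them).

A single bag containing all 4 vertices is trivially a valid decomposition of width 3. Conversely, {0, 1, 2, 3} is a clique of size 4, and the vertices of any clique must share a bag in every tree decomposition; so some bag has ≥ 4 vertices and tw(G) ≥ 3. The upper and lower bounds meet at 3, so that is the treewidth.

Treewidth 3.
One optimal decomposition is:
Bags: B1 = {0, 1, 2, 3}
Tree: (single bag)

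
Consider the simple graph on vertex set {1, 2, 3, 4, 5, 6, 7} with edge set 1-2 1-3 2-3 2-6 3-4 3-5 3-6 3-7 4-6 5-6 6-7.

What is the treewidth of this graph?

A width-2 tree decomposition is:
Bags: B1 = {1, 2, 3}  B2 = {2, 3, 6}  B3 = {3, 5, 6}  B4 = {3, 6, 7}  B5 = {3, 4, 6}
Tree: B1–B2, B2–B3, B3–B4, B3–B5
The largest bag has 3 vertices, giving width 2; this decomposition certifies tw(G) ≤ 2. On the other hand G contains the 3-clique {1, 2, 3}. A clique must lie in a single bag of any decomposition, so no decomposition can have width below 2. Therefore the treewidth is 2.

2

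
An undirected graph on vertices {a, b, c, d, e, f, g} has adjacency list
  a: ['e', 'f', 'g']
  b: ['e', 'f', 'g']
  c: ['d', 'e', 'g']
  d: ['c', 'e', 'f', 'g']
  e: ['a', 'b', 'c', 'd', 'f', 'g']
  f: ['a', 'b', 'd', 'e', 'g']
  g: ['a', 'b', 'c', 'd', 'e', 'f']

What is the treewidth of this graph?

3

A width-3 tree decomposition is:
Bags: B1 = {d, e, f, g}  B2 = {c, d, e, g}  B3 = {a, e, f, g}  B4 = {b, e, f, g}
Tree: B1–B2, B1–B3, B1–B4
Each bag holds 4 vertices, so the decomposition has width 3, which upper-bounds the treewidth. Conversely, {c, d, e, g} is a clique of size 4, and the vertices of any clique must share a bag in every tree decomposition; so some bag has ≥ 4 vertices and tw(G) ≥ 3. Combining the bounds, tw(G) = 3.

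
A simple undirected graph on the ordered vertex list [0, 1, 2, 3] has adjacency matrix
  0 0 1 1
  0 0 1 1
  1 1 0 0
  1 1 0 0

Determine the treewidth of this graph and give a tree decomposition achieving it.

Treewidth 2.
Bags: B1 = {0, 2, 3}  B2 = {1, 2, 3}
Tree: B1–B2

Every bag has size at most 3, so the width is 3 − 1 = 2 and tw(G) ≤ 2. The edges 2–0–3–1–2 form a cycle, so G is not a tree and its treewidth is at least 2. Combining the bounds, tw(G) = 2.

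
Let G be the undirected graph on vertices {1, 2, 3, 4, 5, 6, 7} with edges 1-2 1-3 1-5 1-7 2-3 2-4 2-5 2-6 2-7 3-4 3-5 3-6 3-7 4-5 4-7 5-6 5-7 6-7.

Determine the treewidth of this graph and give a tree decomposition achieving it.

Treewidth 4.
One optimal decomposition is:
Bags: B1 = {1, 2, 3, 5, 7}  B2 = {2, 3, 4, 5, 7}  B3 = {2, 3, 5, 6, 7}
Tree: B1–B2, B2–B3

Every bag has size at most 5, so the width is 5 − 1 = 4 and tw(G) ≤ 4. On the other hand G contains the 5-clique {1, 2, 3, 5, 7}. A clique must lie in a single bag of any decomposition, so no decomposition can have width below 4. Therefore the treewidth is 4.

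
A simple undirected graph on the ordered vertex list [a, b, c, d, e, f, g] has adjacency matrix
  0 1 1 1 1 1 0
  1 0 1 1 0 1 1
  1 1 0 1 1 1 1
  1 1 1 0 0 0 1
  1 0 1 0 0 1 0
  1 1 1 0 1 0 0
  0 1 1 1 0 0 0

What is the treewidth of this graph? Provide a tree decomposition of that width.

Every bag has size at most 4, so the width is 4 − 1 = 3 and tw(G) ≤ 3. On the other hand G contains the 4-clique {a, c, e, f}. A clique must lie in a single bag of any decomposition, so no decomposition can have width below 3. Hence tw(G) = 3 exactly.

Treewidth 3.
One such decomposition:
Bags: B1 = {a, b, c, f}  B2 = {a, b, c, d}  B3 = {b, c, d, g}  B4 = {a, c, e, f}
Tree: B1–B2, B2–B3, B1–B4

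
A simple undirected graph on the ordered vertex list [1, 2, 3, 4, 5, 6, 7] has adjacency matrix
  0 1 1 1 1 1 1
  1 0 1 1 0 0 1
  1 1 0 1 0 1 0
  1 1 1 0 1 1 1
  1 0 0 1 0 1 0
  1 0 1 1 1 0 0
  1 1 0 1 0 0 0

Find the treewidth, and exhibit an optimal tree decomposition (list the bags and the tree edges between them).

The largest bag has 4 vertices, giving width 3; this decomposition certifies tw(G) ≤ 3. Conversely, {1, 2, 3, 4} is a clique of size 4, and the vertices of any clique must share a bag in every tree decomposition; so some bag has ≥ 4 vertices and tw(G) ≥ 3. The upper and lower bounds meet at 3, so that is the treewidth.

Treewidth 3.
One such decomposition:
Bags: B1 = {1, 3, 4, 6}  B2 = {1, 2, 3, 4}  B3 = {1, 2, 4, 7}  B4 = {1, 4, 5, 6}
Tree: B1–B2, B2–B3, B1–B4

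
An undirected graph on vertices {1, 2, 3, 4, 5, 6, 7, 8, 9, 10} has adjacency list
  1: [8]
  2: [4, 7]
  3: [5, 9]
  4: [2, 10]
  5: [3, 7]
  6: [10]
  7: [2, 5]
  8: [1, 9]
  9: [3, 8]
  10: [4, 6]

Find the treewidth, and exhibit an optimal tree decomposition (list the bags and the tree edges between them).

The largest bag has 2 vertices, giving width 1; this decomposition certifies tw(G) ≤ 1. G has an edge, so its treewidth is at least 1. The upper and lower bounds meet at 1, so that is the treewidth.

Treewidth 1.
One optimal decomposition is:
Bags: B1 = {6, 10}  B2 = {4, 10}  B3 = {2, 4}  B4 = {2, 7}  B5 = {5, 7}  B6 = {3, 5}  B7 = {3, 9}  B8 = {8, 9}  B9 = {1, 8}
Tree: B1–B2, B2–B3, B3–B4, B4–B5, B5–B6, B6–B7, B7–B8, B8–B9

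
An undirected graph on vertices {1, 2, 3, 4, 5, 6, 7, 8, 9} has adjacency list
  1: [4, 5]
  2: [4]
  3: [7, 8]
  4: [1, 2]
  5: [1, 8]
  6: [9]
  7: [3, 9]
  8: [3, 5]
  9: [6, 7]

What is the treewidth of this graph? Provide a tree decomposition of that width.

Treewidth 1.
Bags: B1 = {2, 4}  B2 = {1, 4}  B3 = {1, 5}  B4 = {5, 8}  B5 = {3, 8}  B6 = {3, 7}  B7 = {7, 9}  B8 = {6, 9}
Tree: B1–B2, B2–B3, B3–B4, B4–B5, B5–B6, B6–B7, B7–B8

Every bag has size at most 2, so the width is 2 − 1 = 1 and tw(G) ≤ 1. Any graph with an edge has treewidth ≥ 1, and G has the edge 2–4. Combining the bounds, tw(G) = 1.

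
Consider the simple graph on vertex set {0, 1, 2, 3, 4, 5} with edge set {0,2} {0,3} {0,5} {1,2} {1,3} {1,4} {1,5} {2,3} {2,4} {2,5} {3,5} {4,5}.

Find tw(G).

A width-3 tree decomposition is:
Bags: B1 = {1, 2, 4, 5}  B2 = {1, 2, 3, 5}  B3 = {0, 2, 3, 5}
Tree: B1–B2, B2–B3
The largest bag has 4 vertices, giving width 3; this decomposition certifies tw(G) ≤ 3. Conversely, {0, 2, 3, 5} is a clique of size 4, and the vertices of any clique must share a bag in every tree decomposition; so some bag has ≥ 4 vertices and tw(G) ≥ 3. The upper and lower bounds meet at 3, so that is the treewidth.

3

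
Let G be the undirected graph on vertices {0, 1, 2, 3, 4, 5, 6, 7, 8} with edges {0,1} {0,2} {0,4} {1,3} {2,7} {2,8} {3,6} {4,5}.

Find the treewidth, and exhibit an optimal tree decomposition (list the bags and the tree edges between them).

Treewidth 1.
One optimal decomposition is:
Bags: B1 = {1, 3}  B2 = {0, 1}  B3 = {3, 6}  B4 = {0, 4}  B5 = {0, 2}  B6 = {2, 8}  B7 = {4, 5}  B8 = {2, 7}
Tree: B1–B2, B1–B3, B2–B4, B4–B5, B5–B6, B4–B7, B5–B8

Every bag has size at most 2, so the width is 2 − 1 = 1 and tw(G) ≤ 1. Since G has at least one edge (e.g. 1–3), it is not an edgeless graph, so tw(G) ≥ 1. The upper and lower bounds meet at 1, so that is the treewidth.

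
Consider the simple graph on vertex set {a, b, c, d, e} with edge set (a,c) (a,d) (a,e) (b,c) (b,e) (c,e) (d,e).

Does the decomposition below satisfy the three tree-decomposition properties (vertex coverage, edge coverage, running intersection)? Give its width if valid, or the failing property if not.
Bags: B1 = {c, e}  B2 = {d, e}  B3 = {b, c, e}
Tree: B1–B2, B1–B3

A tree decomposition must satisfy three properties: every vertex lies in some bag; for every edge, both endpoints lie together in some bag; and for every vertex, the bags containing it form a connected subtree. Here vertex a appears in no bag, so the decomposition is invalid.

No — vertex a appears in no bag.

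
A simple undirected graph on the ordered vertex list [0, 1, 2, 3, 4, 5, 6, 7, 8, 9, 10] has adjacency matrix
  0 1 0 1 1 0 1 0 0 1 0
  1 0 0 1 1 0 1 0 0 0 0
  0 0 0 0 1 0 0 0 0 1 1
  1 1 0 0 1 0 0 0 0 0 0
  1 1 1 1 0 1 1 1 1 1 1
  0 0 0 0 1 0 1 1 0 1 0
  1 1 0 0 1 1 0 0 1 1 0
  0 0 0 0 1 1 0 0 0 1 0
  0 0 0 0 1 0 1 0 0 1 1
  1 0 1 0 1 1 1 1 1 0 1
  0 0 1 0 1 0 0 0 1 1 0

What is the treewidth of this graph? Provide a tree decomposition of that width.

Treewidth 3.
Bags: B1 = {4, 8, 9, 10}  B2 = {4, 6, 8, 9}  B3 = {0, 4, 6, 9}  B4 = {4, 5, 6, 9}  B5 = {0, 1, 4, 6}  B6 = {0, 1, 3, 4}  B7 = {4, 5, 7, 9}  B8 = {2, 4, 9, 10}
Tree: B1–B2, B2–B3, B2–B4, B3–B5, B5–B6, B4–B7, B1–B8

The largest bag has 4 vertices, giving width 3; this decomposition certifies tw(G) ≤ 3. Conversely, {0, 1, 3, 4} is a clique of size 4, and the vertices of any clique must share a bag in every tree decomposition; so some bag has ≥ 4 vertices and tw(G) ≥ 3. Combining the bounds, tw(G) = 3.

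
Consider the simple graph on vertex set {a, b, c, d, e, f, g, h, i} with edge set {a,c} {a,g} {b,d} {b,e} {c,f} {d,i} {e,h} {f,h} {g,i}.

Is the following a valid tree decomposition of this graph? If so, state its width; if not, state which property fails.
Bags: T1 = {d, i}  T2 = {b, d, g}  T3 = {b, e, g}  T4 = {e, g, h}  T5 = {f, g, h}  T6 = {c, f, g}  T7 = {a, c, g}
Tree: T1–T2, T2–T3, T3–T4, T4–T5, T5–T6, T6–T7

No — edge (g,i) lies in no bag.

A tree decomposition must satisfy three properties: every vertex lies in some bag; for every edge, both endpoints lie together in some bag; and for every vertex, the bags containing it form a connected subtree. Here edge (g,i) lies in no bag, so the decomposition is invalid.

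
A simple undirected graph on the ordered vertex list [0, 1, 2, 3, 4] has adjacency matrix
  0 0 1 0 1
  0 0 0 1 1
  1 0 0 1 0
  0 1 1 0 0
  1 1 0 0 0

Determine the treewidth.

2

A width-2 tree decomposition is:
Bags: B1 = {0, 2, 4}  B2 = {2, 3, 4}  B3 = {1, 3, 4}
Tree: B1–B2, B2–B3
The largest bag has 3 vertices, giving width 2; this decomposition certifies tw(G) ≤ 2. For the lower bound, G contains the cycle 4–0–2–3–1–4, so G is not a forest; only forests have treewidth ≤ 1, hence tw(G) ≥ 2. Therefore the treewidth is 2.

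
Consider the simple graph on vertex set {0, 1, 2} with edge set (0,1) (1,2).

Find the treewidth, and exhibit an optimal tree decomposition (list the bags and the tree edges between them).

The largest bag has 2 vertices, giving width 1; this decomposition certifies tw(G) ≤ 1. G has an edge, so its treewidth is at least 1. Therefore the treewidth is 1.

Treewidth 1.
One such decomposition:
Bags: B1 = {1, 2}  B2 = {0, 1}
Tree: B1–B2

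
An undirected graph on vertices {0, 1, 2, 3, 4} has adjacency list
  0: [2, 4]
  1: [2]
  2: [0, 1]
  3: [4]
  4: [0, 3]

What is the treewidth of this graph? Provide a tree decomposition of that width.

Treewidth 1.
Bags: B1 = {1, 2}  B2 = {0, 2}  B3 = {0, 4}  B4 = {3, 4}
Tree: B1–B2, B2–B3, B3–B4

The largest bag has 2 vertices, giving width 1; this decomposition certifies tw(G) ≤ 1. Any graph with an edge has treewidth ≥ 1, and G has the edge 2–1. Therefore the treewidth is 1.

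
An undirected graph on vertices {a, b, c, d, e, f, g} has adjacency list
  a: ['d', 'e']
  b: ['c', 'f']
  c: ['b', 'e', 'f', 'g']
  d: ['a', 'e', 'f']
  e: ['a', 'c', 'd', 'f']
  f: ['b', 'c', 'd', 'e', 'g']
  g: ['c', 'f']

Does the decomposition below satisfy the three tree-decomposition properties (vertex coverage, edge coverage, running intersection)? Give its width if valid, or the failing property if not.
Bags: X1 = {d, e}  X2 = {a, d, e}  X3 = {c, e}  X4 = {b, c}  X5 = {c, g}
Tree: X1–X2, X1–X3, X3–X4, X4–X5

A tree decomposition must satisfy three properties: every vertex lies in some bag; for every edge, both endpoints lie together in some bag; and for every vertex, the bags containing it form a connected subtree. Here vertex f appears in no bag, so the decomposition is invalid.

No — vertex f appears in no bag.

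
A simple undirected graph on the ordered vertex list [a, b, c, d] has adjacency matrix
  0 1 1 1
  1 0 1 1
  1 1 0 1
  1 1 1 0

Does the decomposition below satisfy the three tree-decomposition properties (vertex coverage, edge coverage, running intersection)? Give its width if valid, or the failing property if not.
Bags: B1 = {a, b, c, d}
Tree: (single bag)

Checking the three conditions: (i) the bags cover all of {a, b, c, d}; (ii) for each edge, some bag contains both endpoints; (iii) the bags containing any fixed vertex form a subtree. All hold, so the decomposition is valid with width 4 − 1 = 3.

Yes; width 3.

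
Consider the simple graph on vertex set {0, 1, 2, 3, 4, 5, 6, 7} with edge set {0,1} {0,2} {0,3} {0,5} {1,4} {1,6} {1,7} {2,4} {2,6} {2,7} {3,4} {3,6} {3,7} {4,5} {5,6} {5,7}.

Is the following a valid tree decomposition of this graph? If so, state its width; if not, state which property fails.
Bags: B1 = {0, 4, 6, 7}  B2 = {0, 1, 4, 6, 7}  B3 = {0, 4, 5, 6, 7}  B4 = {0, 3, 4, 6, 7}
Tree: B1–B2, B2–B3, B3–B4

No — vertex 2 appears in no bag.

A tree decomposition must satisfy three properties: every vertex lies in some bag; for every edge, both endpoints lie together in some bag; and for every vertex, the bags containing it form a connected subtree. Here vertex 2 appears in no bag, so the decomposition is invalid.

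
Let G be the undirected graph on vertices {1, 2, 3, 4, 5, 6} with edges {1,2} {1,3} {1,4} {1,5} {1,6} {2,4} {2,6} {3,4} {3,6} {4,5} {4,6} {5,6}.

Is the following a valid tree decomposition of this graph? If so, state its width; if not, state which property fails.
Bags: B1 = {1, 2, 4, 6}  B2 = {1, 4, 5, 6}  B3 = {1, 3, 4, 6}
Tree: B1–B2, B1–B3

Every vertex of G appears in some bag (union = {1, 2, 3, 4, 5, 6}); every edge is covered by a bag; and for each vertex v the set of bags containing v is connected in the bag tree. The decomposition is therefore valid. The largest bag has 4 vertices, so the width is 3.

Yes; width 3.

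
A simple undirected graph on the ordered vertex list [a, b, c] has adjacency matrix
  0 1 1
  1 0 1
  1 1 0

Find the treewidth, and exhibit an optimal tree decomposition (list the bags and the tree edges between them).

Treewidth 2.
One such decomposition:
Bags: B1 = {a, b, c}
Tree: (single bag)

A single bag containing all 3 vertices is trivially a valid decomposition of width 2. Conversely, {a, b, c} is a clique of size 3, and the vertices of any clique must share a bag in every tree decomposition; so some bag has ≥ 3 vertices and tw(G) ≥ 2. The upper and lower bounds meet at 2, so that is the treewidth.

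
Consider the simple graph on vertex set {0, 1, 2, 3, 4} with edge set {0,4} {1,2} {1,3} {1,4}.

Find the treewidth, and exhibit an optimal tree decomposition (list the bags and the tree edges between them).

Treewidth 1.
One such decomposition:
Bags: B1 = {1, 2}  B2 = {1, 4}  B3 = {1, 3}  B4 = {0, 4}
Tree: B1–B2, B2–B3, B2–B4

Each bag holds 2 vertices, so the decomposition has width 1, which upper-bounds the treewidth. Since G has at least one edge (e.g. 1–2), it is not an edgeless graph, so tw(G) ≥ 1. The upper and lower bounds meet at 1, so that is the treewidth.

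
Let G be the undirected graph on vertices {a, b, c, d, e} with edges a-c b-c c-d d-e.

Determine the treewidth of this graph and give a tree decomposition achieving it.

Treewidth 1.
One optimal decomposition is:
Bags: B1 = {b, c}  B2 = {a, c}  B3 = {c, d}  B4 = {d, e}
Tree: B1–B2, B1–B3, B3–B4

The largest bag has 2 vertices, giving width 1; this decomposition certifies tw(G) ≤ 1. Any graph with an edge has treewidth ≥ 1, and G has the edge c–b. Combining the bounds, tw(G) = 1.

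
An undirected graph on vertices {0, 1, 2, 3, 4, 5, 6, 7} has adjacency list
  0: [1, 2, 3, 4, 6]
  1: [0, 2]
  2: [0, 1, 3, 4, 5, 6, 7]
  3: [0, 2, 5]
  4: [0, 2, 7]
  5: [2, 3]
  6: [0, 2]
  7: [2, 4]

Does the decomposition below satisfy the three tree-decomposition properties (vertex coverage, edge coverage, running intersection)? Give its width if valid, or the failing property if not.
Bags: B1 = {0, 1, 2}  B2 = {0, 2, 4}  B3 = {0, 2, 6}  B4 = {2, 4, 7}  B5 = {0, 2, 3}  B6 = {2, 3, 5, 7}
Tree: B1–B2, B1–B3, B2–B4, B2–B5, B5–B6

No — bags containing vertex 7 are not connected in the tree.

A tree decomposition must satisfy three properties: every vertex lies in some bag; for every edge, both endpoints lie together in some bag; and for every vertex, the bags containing it form a connected subtree. Here bags containing vertex 7 are not connected in the tree, so the decomposition is invalid.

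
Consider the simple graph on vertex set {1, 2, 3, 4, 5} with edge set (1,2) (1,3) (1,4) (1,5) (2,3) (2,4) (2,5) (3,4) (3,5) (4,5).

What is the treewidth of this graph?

A width-4 tree decomposition is:
Bags: B1 = {1, 2, 3, 4, 5}
Tree: (single bag)
A single bag containing all 5 vertices is trivially a valid decomposition of width 4. For the lower bound, the 5 vertices {1, 2, 3, 4, 5} are pairwise adjacent, and any tree decomposition puts a clique entirely inside one bag — forcing width ≥ 4. Combining the bounds, tw(G) = 4.

4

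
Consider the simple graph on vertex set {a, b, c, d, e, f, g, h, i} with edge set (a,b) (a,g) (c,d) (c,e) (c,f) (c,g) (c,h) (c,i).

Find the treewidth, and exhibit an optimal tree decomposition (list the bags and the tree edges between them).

Every bag has size at most 2, so the width is 2 − 1 = 1 and tw(G) ≤ 1. G has an edge, so its treewidth is at least 1. Combining the bounds, tw(G) = 1.

Treewidth 1.
One optimal decomposition is:
Bags: B1 = {c, d}  B2 = {c, g}  B3 = {c, h}  B4 = {c, e}  B5 = {a, g}  B6 = {c, f}  B7 = {c, i}  B8 = {a, b}
Tree: B1–B2, B2–B3, B3–B4, B2–B5, B4–B6, B1–B7, B5–B8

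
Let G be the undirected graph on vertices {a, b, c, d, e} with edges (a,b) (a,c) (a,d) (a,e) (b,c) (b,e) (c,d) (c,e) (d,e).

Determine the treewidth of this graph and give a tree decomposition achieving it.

Treewidth 3.
One such decomposition:
Bags: B1 = {a, b, c, e}  B2 = {a, c, d, e}
Tree: B1–B2

Every bag has size at most 4, so the width is 4 − 1 = 3 and tw(G) ≤ 3. Conversely, {a, c, d, e} is a clique of size 4, and the vertices of any clique must share a bag in every tree decomposition; so some bag has ≥ 4 vertices and tw(G) ≥ 3. Hence tw(G) = 3 exactly.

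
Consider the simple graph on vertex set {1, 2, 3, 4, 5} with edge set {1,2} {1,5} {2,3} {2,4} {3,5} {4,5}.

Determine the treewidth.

2

A width-2 tree decomposition is:
Bags: B1 = {1, 2, 5}  B2 = {2, 4, 5}  B3 = {2, 3, 5}
Tree: B1–B2, B2–B3
Each bag holds 3 vertices, so the decomposition has width 2, which upper-bounds the treewidth. For the lower bound, G contains the cycle 1–5–4–2–1, so G is not a forest; only forests have treewidth ≤ 1, hence tw(G) ≥ 2. Combining the bounds, tw(G) = 2.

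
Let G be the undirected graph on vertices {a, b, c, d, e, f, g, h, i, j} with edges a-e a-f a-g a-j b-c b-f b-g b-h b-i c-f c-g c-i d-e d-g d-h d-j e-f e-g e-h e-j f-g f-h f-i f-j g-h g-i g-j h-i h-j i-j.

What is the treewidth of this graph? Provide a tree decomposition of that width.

Every bag has size at most 5, so the width is 5 − 1 = 4 and tw(G) ≤ 4. For the lower bound, the 5 vertices {d, e, g, h, j} are pairwise adjacent, and any tree decomposition puts a clique entirely inside one bag — forcing width ≥ 4. The upper and lower bounds meet at 4, so that is the treewidth.

Treewidth 4.
Bags: B1 = {f, g, h, i, j}  B2 = {b, f, g, h, i}  B3 = {e, f, g, h, j}  B4 = {a, e, f, g, j}  B5 = {d, e, g, h, j}  B6 = {b, c, f, g, i}
Tree: B1–B2, B1–B3, B3–B4, B3–B5, B2–B6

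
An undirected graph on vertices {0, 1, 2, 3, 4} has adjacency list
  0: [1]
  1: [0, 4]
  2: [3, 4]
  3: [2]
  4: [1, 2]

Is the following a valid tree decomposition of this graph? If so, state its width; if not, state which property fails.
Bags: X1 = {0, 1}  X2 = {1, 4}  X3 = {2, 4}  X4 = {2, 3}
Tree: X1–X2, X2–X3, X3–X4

Every vertex of G appears in some bag (union = {0, 1, 2, 3, 4}); every edge is covered by a bag; and for each vertex v the set of bags containing v is connected in the bag tree. The decomposition is therefore valid. The largest bag has 2 vertices, so the width is 1.

Yes; width 1.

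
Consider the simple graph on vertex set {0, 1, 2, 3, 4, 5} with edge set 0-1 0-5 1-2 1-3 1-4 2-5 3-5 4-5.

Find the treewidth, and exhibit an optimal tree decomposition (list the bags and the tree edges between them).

Treewidth 2.
One such decomposition:
Bags: B1 = {1, 2, 5}  B2 = {1, 4, 5}  B3 = {0, 1, 5}  B4 = {1, 3, 5}
Tree: B1–B2, B2–B3, B3–B4

Every bag has size at most 3, so the width is 3 − 1 = 2 and tw(G) ≤ 2. For the lower bound, G contains the cycle 5–2–1–4–5, so G is not a forest; only forests have treewidth ≤ 1, hence tw(G) ≥ 2. The upper and lower bounds meet at 2, so that is the treewidth.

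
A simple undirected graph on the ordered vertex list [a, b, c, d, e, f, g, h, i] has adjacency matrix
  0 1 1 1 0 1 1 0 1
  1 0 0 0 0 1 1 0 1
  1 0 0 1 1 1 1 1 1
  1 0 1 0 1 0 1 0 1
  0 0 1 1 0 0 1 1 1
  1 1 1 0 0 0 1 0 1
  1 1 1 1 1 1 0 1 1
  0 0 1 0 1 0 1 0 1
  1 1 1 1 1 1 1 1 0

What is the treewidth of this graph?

4

A width-4 tree decomposition is:
Bags: B1 = {a, c, f, g, i}  B2 = {a, b, f, g, i}  B3 = {a, c, d, g, i}  B4 = {c, d, e, g, i}  B5 = {c, e, g, h, i}
Tree: B1–B2, B1–B3, B3–B4, B4–B5
Each bag holds 5 vertices, so the decomposition has width 4, which upper-bounds the treewidth. For the lower bound, the 5 vertices {c, d, e, g, i} are pairwise adjacent, and any tree decomposition puts a clique entirely inside one bag — forcing width ≥ 4. Hence tw(G) = 4 exactly.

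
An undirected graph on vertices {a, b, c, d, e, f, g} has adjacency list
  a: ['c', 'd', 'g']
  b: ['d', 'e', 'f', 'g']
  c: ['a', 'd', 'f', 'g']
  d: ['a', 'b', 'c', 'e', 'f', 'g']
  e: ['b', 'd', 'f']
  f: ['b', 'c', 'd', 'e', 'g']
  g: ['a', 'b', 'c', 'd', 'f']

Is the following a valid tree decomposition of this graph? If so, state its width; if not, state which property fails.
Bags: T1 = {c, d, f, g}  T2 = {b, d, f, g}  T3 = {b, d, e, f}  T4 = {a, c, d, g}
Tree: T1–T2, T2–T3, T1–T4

Yes; width 3.

Checking the three conditions: (i) the bags cover all of {a, b, c, d, e, f, g}; (ii) for each edge, some bag contains both endpoints; (iii) the bags containing any fixed vertex form a subtree. All hold, so the decomposition is valid with width 4 − 1 = 3.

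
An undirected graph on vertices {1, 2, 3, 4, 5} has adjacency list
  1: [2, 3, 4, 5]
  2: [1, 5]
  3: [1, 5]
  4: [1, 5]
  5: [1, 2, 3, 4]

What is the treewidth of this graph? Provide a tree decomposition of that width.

Treewidth 2.
One optimal decomposition is:
Bags: B1 = {1, 3, 5}  B2 = {1, 4, 5}  B3 = {1, 2, 5}
Tree: B1–B2, B1–B3

The largest bag has 3 vertices, giving width 2; this decomposition certifies tw(G) ≤ 2. For the lower bound, the 3 vertices {1, 2, 5} are pairwise adjacent, and any tree decomposition puts a clique entirely inside one bag — forcing width ≥ 2. Hence tw(G) = 2 exactly.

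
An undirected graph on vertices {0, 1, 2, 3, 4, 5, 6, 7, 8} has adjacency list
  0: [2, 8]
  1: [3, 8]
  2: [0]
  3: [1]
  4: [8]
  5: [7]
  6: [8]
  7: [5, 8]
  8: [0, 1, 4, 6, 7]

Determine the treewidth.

A width-1 tree decomposition is:
Bags: B1 = {7, 8}  B2 = {1, 8}  B3 = {1, 3}  B4 = {0, 8}  B5 = {5, 7}  B6 = {6, 8}  B7 = {4, 8}  B8 = {0, 2}
Tree: B1–B2, B2–B3, B1–B4, B1–B5, B2–B6, B2–B7, B4–B8
The largest bag has 2 vertices, giving width 1; this decomposition certifies tw(G) ≤ 1. Any graph with an edge has treewidth ≥ 1, and G has the edge 7–8. The upper and lower bounds meet at 1, so that is the treewidth.

1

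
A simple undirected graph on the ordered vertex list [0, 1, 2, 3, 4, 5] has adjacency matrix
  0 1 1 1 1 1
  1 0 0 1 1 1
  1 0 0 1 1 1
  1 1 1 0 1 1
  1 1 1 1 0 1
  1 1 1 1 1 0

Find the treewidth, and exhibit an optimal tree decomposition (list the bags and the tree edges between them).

Treewidth 4.
Bags: B1 = {0, 2, 3, 4, 5}  B2 = {0, 1, 3, 4, 5}
Tree: B1–B2

The largest bag has 5 vertices, giving width 4; this decomposition certifies tw(G) ≤ 4. On the other hand G contains the 5-clique {0, 1, 3, 4, 5}. A clique must lie in a single bag of any decomposition, so no decomposition can have width below 4. Combining the bounds, tw(G) = 4.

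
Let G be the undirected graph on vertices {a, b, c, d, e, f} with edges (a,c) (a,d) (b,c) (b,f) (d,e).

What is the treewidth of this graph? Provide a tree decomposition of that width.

Treewidth 1.
One optimal decomposition is:
Bags: B1 = {d, e}  B2 = {a, d}  B3 = {a, c}  B4 = {b, c}  B5 = {b, f}
Tree: B1–B2, B2–B3, B3–B4, B4–B5

Every bag has size at most 2, so the width is 2 − 1 = 1 and tw(G) ≤ 1. Any graph with an edge has treewidth ≥ 1, and G has the edge e–d. The upper and lower bounds meet at 1, so that is the treewidth.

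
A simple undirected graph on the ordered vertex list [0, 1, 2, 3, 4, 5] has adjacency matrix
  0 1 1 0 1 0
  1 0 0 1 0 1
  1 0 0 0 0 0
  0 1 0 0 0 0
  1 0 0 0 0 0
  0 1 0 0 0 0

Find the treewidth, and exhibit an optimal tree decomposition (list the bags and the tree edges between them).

Every bag has size at most 2, so the width is 2 − 1 = 1 and tw(G) ≤ 1. G has an edge, so its treewidth is at least 1. Combining the bounds, tw(G) = 1.

Treewidth 1.
Bags: B1 = {0, 1}  B2 = {0, 2}  B3 = {0, 4}  B4 = {1, 3}  B5 = {1, 5}
Tree: B1–B2, B1–B3, B1–B4, B1–B5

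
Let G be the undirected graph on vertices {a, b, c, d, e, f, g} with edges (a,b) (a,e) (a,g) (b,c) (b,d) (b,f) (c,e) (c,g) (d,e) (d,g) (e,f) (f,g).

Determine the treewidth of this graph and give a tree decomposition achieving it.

Treewidth 3.
One such decomposition:
Bags: B1 = {a, b, e, g}  B2 = {b, d, e, g}  B3 = {b, e, f, g}  B4 = {b, c, e, g}
Tree: B1–B2, B2–B3, B3–B4

Each bag holds 4 vertices, so the decomposition has width 3, which upper-bounds the treewidth. For the lower bound: the 4 vertex sets {a,g}, {d,e}, {b}, {f} are disjoint, each induces a connected subgraph, and every pair is joined by at least one edge of G. Contracting each set to a single vertex therefore yields K_{4} as a minor, and since treewidth is minor-monotone, tw(G) ≥ tw(K_{4}) = 3. Therefore the treewidth is 3.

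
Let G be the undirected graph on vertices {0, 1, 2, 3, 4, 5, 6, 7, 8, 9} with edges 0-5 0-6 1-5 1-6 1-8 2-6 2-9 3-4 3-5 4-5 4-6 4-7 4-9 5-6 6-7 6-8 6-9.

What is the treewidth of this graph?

2

A width-2 tree decomposition is:
Bags: B1 = {4, 6, 7}  B2 = {4, 6, 9}  B3 = {4, 5, 6}  B4 = {1, 5, 6}  B5 = {1, 6, 8}  B6 = {2, 6, 9}  B7 = {0, 5, 6}  B8 = {3, 4, 5}
Tree: B1–B2, B2–B3, B3–B4, B4–B5, B2–B6, B4–B7, B3–B8
The largest bag has 3 vertices, giving width 2; this decomposition certifies tw(G) ≤ 2. On the other hand G contains the 3-clique {3, 4, 5}. A clique must lie in a single bag of any decomposition, so no decomposition can have width below 2. Hence tw(G) = 2 exactly.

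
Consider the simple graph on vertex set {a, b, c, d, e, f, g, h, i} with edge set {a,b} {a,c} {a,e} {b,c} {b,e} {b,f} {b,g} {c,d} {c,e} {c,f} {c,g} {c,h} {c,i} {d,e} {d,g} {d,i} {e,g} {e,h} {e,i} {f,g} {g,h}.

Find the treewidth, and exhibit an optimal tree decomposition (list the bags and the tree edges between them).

The largest bag has 4 vertices, giving width 3; this decomposition certifies tw(G) ≤ 3. On the other hand G contains the 4-clique {c, d, e, g}. A clique must lie in a single bag of any decomposition, so no decomposition can have width below 3. Hence tw(G) = 3 exactly.

Treewidth 3.
One optimal decomposition is:
Bags: B1 = {b, c, f, g}  B2 = {b, c, e, g}  B3 = {c, d, e, g}  B4 = {c, e, g, h}  B5 = {a, b, c, e}  B6 = {c, d, e, i}
Tree: B1–B2, B2–B3, B2–B4, B2–B5, B3–B6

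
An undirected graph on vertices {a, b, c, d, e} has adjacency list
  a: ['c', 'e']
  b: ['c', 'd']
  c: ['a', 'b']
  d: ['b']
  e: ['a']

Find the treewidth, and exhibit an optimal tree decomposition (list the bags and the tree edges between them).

Treewidth 1.
One such decomposition:
Bags: B1 = {a, e}  B2 = {a, c}  B3 = {b, c}  B4 = {b, d}
Tree: B1–B2, B2–B3, B3–B4

Each bag holds 2 vertices, so the decomposition has width 1, which upper-bounds the treewidth. Since G has at least one edge (e.g. e–a), it is not an edgeless graph, so tw(G) ≥ 1. Combining the bounds, tw(G) = 1.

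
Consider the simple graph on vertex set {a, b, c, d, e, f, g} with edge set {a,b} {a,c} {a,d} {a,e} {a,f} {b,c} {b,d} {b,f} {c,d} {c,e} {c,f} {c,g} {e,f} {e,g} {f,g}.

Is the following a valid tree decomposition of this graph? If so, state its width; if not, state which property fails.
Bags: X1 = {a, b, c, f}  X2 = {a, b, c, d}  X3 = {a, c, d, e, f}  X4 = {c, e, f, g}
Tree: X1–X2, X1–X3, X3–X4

No — bags containing vertex d are not connected in the tree.

A tree decomposition must satisfy three properties: every vertex lies in some bag; for every edge, both endpoints lie together in some bag; and for every vertex, the bags containing it form a connected subtree. Here bags containing vertex d are not connected in the tree, so the decomposition is invalid.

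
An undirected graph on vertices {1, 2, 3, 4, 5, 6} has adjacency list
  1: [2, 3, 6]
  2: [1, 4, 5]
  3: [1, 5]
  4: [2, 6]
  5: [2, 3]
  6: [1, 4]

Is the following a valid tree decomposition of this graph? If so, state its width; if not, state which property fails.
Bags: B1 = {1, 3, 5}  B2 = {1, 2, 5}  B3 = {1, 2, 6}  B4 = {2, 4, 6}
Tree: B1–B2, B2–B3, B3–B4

Vertex coverage: the bags together contain {1, 2, 3, 4, 5, 6}, the full vertex set. Edge coverage: each edge of G has both endpoints in at least one bag. Running intersection: for every vertex, the bags containing it form a connected subtree. All three properties hold, so this is a valid tree decomposition of width max|bag| − 1 = 2, and hence tw(G) ≤ 2.

Yes; width 2.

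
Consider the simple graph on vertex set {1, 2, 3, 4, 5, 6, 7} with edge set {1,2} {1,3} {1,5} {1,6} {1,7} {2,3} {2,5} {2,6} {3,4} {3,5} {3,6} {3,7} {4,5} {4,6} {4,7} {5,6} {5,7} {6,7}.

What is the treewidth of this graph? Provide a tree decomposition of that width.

Treewidth 4.
One such decomposition:
Bags: B1 = {1, 3, 5, 6, 7}  B2 = {1, 2, 3, 5, 6}  B3 = {3, 4, 5, 6, 7}
Tree: B1–B2, B1–B3

Every bag has size at most 5, so the width is 5 − 1 = 4 and tw(G) ≤ 4. On the other hand G contains the 5-clique {1, 2, 3, 5, 6}. A clique must lie in a single bag of any decomposition, so no decomposition can have width below 4. Hence tw(G) = 4 exactly.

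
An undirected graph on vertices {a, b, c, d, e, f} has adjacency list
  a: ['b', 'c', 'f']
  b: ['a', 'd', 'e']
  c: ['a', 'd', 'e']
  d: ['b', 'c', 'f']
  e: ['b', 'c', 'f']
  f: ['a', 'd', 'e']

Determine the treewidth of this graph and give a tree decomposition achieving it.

Treewidth 3.
Bags: B1 = {a, b, c, f}  B2 = {b, c, d, f}  B3 = {b, c, e, f}
Tree: B1–B2, B2–B3

Every bag has size at most 4, so the width is 4 − 1 = 3 and tw(G) ≤ 3. For the lower bound: the 4 vertex sets {a,c}, {d,f}, {b}, {e} are disjoint, each induces a connected subgraph, and every pair is joined by at least one edge of G. Contracting each set to a single vertex therefore yields K_{4} as a minor, and since treewidth is minor-monotone, tw(G) ≥ tw(K_{4}) = 3. Hence tw(G) = 3 exactly.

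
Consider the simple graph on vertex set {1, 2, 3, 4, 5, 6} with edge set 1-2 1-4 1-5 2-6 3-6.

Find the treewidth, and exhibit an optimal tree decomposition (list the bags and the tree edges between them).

Each bag holds 2 vertices, so the decomposition has width 1, which upper-bounds the treewidth. Since G has at least one edge (e.g. 1–2), it is not an edgeless graph, so tw(G) ≥ 1. Therefore the treewidth is 1.

Treewidth 1.
Bags: B1 = {1, 2}  B2 = {2, 6}  B3 = {3, 6}  B4 = {1, 4}  B5 = {1, 5}
Tree: B1–B2, B2–B3, B1–B4, B4–B5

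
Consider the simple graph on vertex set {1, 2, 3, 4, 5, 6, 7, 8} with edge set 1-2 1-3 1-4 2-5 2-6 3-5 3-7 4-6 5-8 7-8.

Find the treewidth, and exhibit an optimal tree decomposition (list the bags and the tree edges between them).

Treewidth 2.
One optimal decomposition is:
Bags: B1 = {3, 7, 8}  B2 = {3, 5, 8}  B3 = {1, 3, 5}  B4 = {1, 2, 5}  B5 = {1, 2, 4}  B6 = {2, 4, 6}
Tree: B1–B2, B2–B3, B3–B4, B4–B5, B5–B6

The largest bag has 3 vertices, giving width 2; this decomposition certifies tw(G) ≤ 2. For the lower bound, G contains the cycle 7–8–5–3–7, so G is not a forest; only forests have treewidth ≤ 1, hence tw(G) ≥ 2. Therefore the treewidth is 2.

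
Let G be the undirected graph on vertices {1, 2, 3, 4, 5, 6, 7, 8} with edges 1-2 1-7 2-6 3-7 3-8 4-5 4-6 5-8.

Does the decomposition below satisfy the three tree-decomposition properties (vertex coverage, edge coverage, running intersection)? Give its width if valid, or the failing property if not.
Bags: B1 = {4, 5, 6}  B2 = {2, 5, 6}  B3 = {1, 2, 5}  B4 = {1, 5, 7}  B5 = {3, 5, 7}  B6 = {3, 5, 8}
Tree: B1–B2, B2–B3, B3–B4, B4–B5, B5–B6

Checking the three conditions: (i) the bags cover all of {1, 2, 3, 4, 5, 6, 7, 8}; (ii) for each edge, some bag contains both endpoints; (iii) the bags containing any fixed vertex form a subtree. All hold, so the decomposition is valid with width 3 − 1 = 2.

Yes; width 2.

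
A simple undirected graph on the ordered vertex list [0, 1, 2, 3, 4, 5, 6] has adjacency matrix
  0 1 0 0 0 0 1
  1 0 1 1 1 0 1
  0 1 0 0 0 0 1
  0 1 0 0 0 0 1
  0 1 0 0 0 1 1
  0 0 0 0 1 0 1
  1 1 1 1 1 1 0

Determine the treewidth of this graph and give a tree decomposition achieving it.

Treewidth 2.
One such decomposition:
Bags: B1 = {0, 1, 6}  B2 = {1, 4, 6}  B3 = {4, 5, 6}  B4 = {1, 2, 6}  B5 = {1, 3, 6}
Tree: B1–B2, B2–B3, B2–B4, B1–B5

The largest bag has 3 vertices, giving width 2; this decomposition certifies tw(G) ≤ 2. On the other hand G contains the 3-clique {0, 1, 6}. A clique must lie in a single bag of any decomposition, so no decomposition can have width below 2. The upper and lower bounds meet at 2, so that is the treewidth.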